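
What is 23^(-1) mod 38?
5

gcd(23, 38) = 1, so the inverse exists.
Extended Euclidean algorithm on (38, 23):
38 = 1 × 23 + 15  ⟹  15 = (1)·38 + (-1)·23
23 = 1 × 15 + 8  ⟹  8 = (-1)·38 + (2)·23
15 = 1 × 8 + 7  ⟹  7 = (2)·38 + (-3)·23
8 = 1 × 7 + 1  ⟹  1 = (-3)·38 + (5)·23
So (5)·23 ≡ 1 (mod 38), i.e. 23^(-1) ≡ 5 (mod 38).
Check: 23 × 5 = 115 ≡ 1 (mod 38)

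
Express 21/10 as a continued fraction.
[2; 10]

Euclidean algorithm steps:
21 = 2 × 10 + 1
10 = 10 × 1 + 0
Continued fraction: [2; 10]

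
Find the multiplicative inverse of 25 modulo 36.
13

gcd(25, 36) = 1, so the inverse exists.
Extended Euclidean algorithm on (36, 25):
36 = 1 × 25 + 11  ⟹  11 = (1)·36 + (-1)·25
25 = 2 × 11 + 3  ⟹  3 = (-2)·36 + (3)·25
11 = 3 × 3 + 2  ⟹  2 = (7)·36 + (-10)·25
3 = 1 × 2 + 1  ⟹  1 = (-9)·36 + (13)·25
So (13)·25 ≡ 1 (mod 36), i.e. 25^(-1) ≡ 13 (mod 36).
Check: 25 × 13 = 325 ≡ 1 (mod 36)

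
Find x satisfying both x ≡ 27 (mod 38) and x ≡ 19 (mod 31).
825

Using Chinese Remainder Theorem:
M = 38 × 31 = 1178
M1 = 31, M2 = 38
y1 = 31^(-1) mod 38 = 27
y2 = 38^(-1) mod 31 = 9
x = (27×31×27 + 19×38×9) mod 1178 = 825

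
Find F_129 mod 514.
0

Matrix identity: Q^n = [[F_(n+1), F_n], [F_n, F_(n-1)]] with Q = [[1,1],[1,0]].
n = 129 = 10000001₂. Square-and-multiply, entries mod 514:
Q^1 = [[1,1],[1,0]]
Q^2 = (Q^1)² = [[2,1],[1,1]]
Q^4 = (Q^2)² = [[5,3],[3,2]]
Q^8 = (Q^4)² = [[34,21],[21,13]]
Q^16 = (Q^8)² = [[55,473],[473,96]]
Q^32 = (Q^16)² = [[80,491],[491,103]]
Q^64 = (Q^32)² = [[247,417],[417,344]]
Q^129 = (Q^64)²·Q = [[241,0],[0,241]]
F_129 mod 514 = Q^129[0][1] = 0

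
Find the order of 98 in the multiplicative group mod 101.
100

101 is prime, so ord(98) divides φ(101) = 100.
Divisors of 100: 1, 2, 4, 5, 10, 20, 25, 50, 100.
Repeated squaring: 98^1 ≡ 98, 98^2 ≡ 9, 98^4 ≡ 81, 98^8 ≡ 97, 98^16 ≡ 16, 98^32 ≡ 54, 98^64 ≡ 88 (mod 101).
Test 98^d mod 101 for each divisor d in increasing order:
98^1 ≡ 98
98^2 ≡ 9
98^4 ≡ 81
98^5 = 98^4·98^1 ≡ 60
98^10 = 98^8·98^2 ≡ 65
98^20 = 98^16·98^4 ≡ 84
98^25 = 98^16·98^8·98^1 ≡ 91
98^50 = 98^32·98^16·98^2 ≡ 100
98^100 = 98^64·98^32·98^4 ≡ 1  ← first divisor giving 1
The order is 100.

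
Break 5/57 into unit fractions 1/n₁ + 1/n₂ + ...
1/12 + 1/228

Greedy algorithm:
5/57: ceiling(57/5) = 12, use 1/12
1/228: ceiling(228/1) = 228, use 1/228
Result: 5/57 = 1/12 + 1/228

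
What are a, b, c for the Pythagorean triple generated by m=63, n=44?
(2033, 5544, 5905)

Euclid's formula: a = m² - n², b = 2mn, c = m² + n²
m = 63, n = 44
a = 63² - 44² = 3969 - 1936 = 2033
b = 2 × 63 × 44 = 5544
c = 63² + 44² = 3969 + 1936 = 5905
Verification: 2033² + 5544² = 4133089 + 30735936 = 34869025 = 5905² ✓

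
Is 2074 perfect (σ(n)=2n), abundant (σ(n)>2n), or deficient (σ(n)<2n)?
deficient

Proper divisors of 2074: sum = 1 + 2 + 17 + 34 + 61 + 122 + 1037 = 1274
Since 1274 < 2074, 2074 is deficient.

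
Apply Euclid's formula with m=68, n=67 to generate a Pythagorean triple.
(135, 9112, 9113)

Euclid's formula: a = m² - n², b = 2mn, c = m² + n²
m = 68, n = 67
a = 68² - 67² = 4624 - 4489 = 135
b = 2 × 68 × 67 = 9112
c = 68² + 67² = 4624 + 4489 = 9113
Verification: 135² + 9112² = 18225 + 83028544 = 83046769 = 9113² ✓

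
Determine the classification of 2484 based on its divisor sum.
abundant

Proper divisors of 2484: sum = 1 + 2 + 3 + 4 + 6 + 9 + 12 + 18 + ... + 414 + 621 + 828 + 1242 (23 divisors) = 4236
Since 4236 > 2484, 2484 is abundant.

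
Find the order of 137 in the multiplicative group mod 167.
83

167 is prime, so ord(137) divides φ(167) = 166.
Divisors of 166: 1, 2, 83, 166.
Repeated squaring: 137^1 ≡ 137, 137^2 ≡ 65, 137^4 ≡ 50, 137^8 ≡ 162, 137^16 ≡ 25, 137^32 ≡ 124, 137^64 ≡ 12, 137^128 ≡ 144 (mod 167).
Test 137^d mod 167 for each divisor d in increasing order:
137^1 ≡ 137
137^2 ≡ 65
137^83 = 137^64·137^16·137^2·137^1 ≡ 1  ← first divisor giving 1
The order is 83.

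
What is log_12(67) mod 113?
85

Baby-step giant-step with step n = ⌈√113⌉ = 11.
Baby steps 12^j mod 113 (j:value) for j=0..10: 0:1, 1:12, 2:31, 3:33, 4:57, 5:6, 6:72, 7:73, 8:85, 9:3, 10:36.
Giant-step multiplier: 12^(-11) ≡ 12^(112-11) = 12^101 ≡ 96 (mod 113).
Giant steps γ_i = 67·96^i mod 113: γ_0=67, γ_1=104, γ_2=40, γ_3=111, γ_4=34, γ_5=100, γ_6=108, γ_7=85 (in table at j=8).
x = i·n + j = 7·11 + 8 = 85.
Check: 12^85 ≡ 67 (mod 113).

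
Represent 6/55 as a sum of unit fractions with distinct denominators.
1/10 + 1/110

Greedy algorithm:
6/55: ceiling(55/6) = 10, use 1/10
1/110: ceiling(110/1) = 110, use 1/110
Result: 6/55 = 1/10 + 1/110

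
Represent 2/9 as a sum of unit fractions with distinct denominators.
1/5 + 1/45

Greedy algorithm:
2/9: ceiling(9/2) = 5, use 1/5
1/45: ceiling(45/1) = 45, use 1/45
Result: 2/9 = 1/5 + 1/45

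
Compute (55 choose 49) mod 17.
0

Using Lucas' theorem:
Write n=55 and k=49 in base 17:
n in base 17: [3, 4]
k in base 17: [2, 15]
C(55,49) mod 17 = ∏ C(n_i, k_i) mod 17
Digit binomials (mod 17): C(3,2) = 3; C(4,15) = 0 (k_i > n_i)
Product: 3 × 0 = 0 ≡ 0 (mod 17)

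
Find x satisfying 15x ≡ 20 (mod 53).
x ≡ 19 (mod 53)

gcd(15, 53) = 1, which divides 20, so solutions exist.
Find 15^(-1) mod 53 by the extended Euclidean algorithm:
53 = 3 × 15 + 8  ⟹  8 = (1)·53 + (-3)·15
15 = 1 × 8 + 7  ⟹  7 = (-1)·53 + (4)·15
8 = 1 × 7 + 1  ⟹  1 = (2)·53 + (-7)·15
So (-7)·15 ≡ 1 (mod 53), i.e. 15^(-1) ≡ -7 ≡ 46 (mod 53).
x ≡ 46 × 20 = 920 ≡ 19 (mod 53).
Check: 15 × 19 = 285 ≡ 20 (mod 53).
Unique solution: x ≡ 19 (mod 53)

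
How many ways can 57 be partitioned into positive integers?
614154

p(n) counts ways to write n as a sum of positive integers (order ignored).
Euler's pentagonal recurrence: p(k) = p(k-1) + p(k-2) - p(k-5) - p(k-7) + p(k-12) + p(k-15) - ... (offsets j(3j∓1)/2, signs ++--, p(0)=1, p(<0)=0).
DP table for k = 0..56: p(0)=1, p(1)=1, p(2)=2, p(3)=3, p(4)=5, p(5)=7, p(6)=11, p(7)=15, p(8)=22, p(9)=30, p(10)=42, p(11)=56, p(12)=77, p(13)=101, p(14)=135, p(15)=176, p(16)=231, p(17)=297, p(18)=385, p(19)=490, p(20)=627, p(21)=792, p(22)=1002, p(23)=1255, p(24)=1575, p(25)=1958, p(26)=2436, p(27)=3010, p(28)=3718, p(29)=4565, p(30)=5604, p(31)=6842, p(32)=8349, p(33)=10143, p(34)=12310, p(35)=14883, p(36)=17977, p(37)=21637, p(38)=26015, p(39)=31185, p(40)=37338, p(41)=44583, p(42)=53174, p(43)=63261, p(44)=75175, p(45)=89134, p(46)=105558, p(47)=124754, p(48)=147273, p(49)=173525, p(50)=204226, p(51)=239943, p(52)=281589, p(53)=329931, p(54)=386155, p(55)=451276, p(56)=526823.
Final step: p(57) = p(56) + p(55) - p(52) - p(50) + p(45) + p(42) - p(35) - p(31) + p(22) + p(17) - p(6) - p(0)
= 526823 + 451276 - 281589 - 204226 + 89134 + 53174 - 14883 - 6842 + 1002 + 297 - 11 - 1
= 614154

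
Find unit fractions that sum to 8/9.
1/2 + 1/3 + 1/18

Greedy algorithm:
8/9: ceiling(9/8) = 2, use 1/2
7/18: ceiling(18/7) = 3, use 1/3
1/18: ceiling(18/1) = 18, use 1/18
Result: 8/9 = 1/2 + 1/3 + 1/18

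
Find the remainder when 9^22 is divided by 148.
49

Repeated squaring. Binary of 22 = 10110.
9^1 ≡ 9 (mod 148); 9^2 ≡ 81 (mod 148); 9^4 ≡ 49 (mod 148); 9^8 ≡ 33 (mod 148); 9^16 ≡ 53 (mod 148)
9^22 = 9^2 × 9^4 × 9^16 ≡ 49 (mod 148)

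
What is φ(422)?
210

422 = 2 × 211
φ(n) = n × ∏(1 - 1/p) for each prime p dividing n
φ(422) = 422 × (1 - 1/2) × (1 - 1/211) = 210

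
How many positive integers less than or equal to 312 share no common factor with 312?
96

312 = 2^3 × 3 × 13
φ(n) = n × ∏(1 - 1/p) for each prime p dividing n
φ(312) = 312 × (1 - 1/2) × (1 - 1/3) × (1 - 1/13) = 96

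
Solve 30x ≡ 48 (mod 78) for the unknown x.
x ≡ 12 (mod 13)

gcd(30, 78) = 6, which divides 48, so solutions exist.
Divide through by 6: 5x ≡ 8 (mod 13).
Find 5^(-1) mod 13 by the extended Euclidean algorithm:
13 = 2 × 5 + 3  ⟹  3 = (1)·13 + (-2)·5
5 = 1 × 3 + 2  ⟹  2 = (-1)·13 + (3)·5
3 = 1 × 2 + 1  ⟹  1 = (2)·13 + (-5)·5
So (-5)·5 ≡ 1 (mod 13), i.e. 5^(-1) ≡ -5 ≡ 8 (mod 13).
x ≡ 8 × 8 = 64 ≡ 12 (mod 13).
Check: 30 × 12 = 360 ≡ 48 (mod 78).
x ≡ 12 (mod 13), giving 6 solutions mod 78.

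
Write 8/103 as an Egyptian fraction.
1/13 + 1/1339

Greedy algorithm:
8/103: ceiling(103/8) = 13, use 1/13
1/1339: ceiling(1339/1) = 1339, use 1/1339
Result: 8/103 = 1/13 + 1/1339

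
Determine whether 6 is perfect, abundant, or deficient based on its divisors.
perfect

Proper divisors of 6: sum = 1 + 2 + 3 = 6
Since 6 = 6, 6 is perfect.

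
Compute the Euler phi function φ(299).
264

299 = 13 × 23
φ(n) = n × ∏(1 - 1/p) for each prime p dividing n
φ(299) = 299 × (1 - 1/13) × (1 - 1/23) = 264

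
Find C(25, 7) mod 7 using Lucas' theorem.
3

Using Lucas' theorem:
Write n=25 and k=7 in base 7:
n in base 7: [3, 4]
k in base 7: [1, 0]
C(25,7) mod 7 = ∏ C(n_i, k_i) mod 7
Digit binomials (mod 7): C(3,1) = 3; C(4,0) = 1
Product: 3 × 1 = 3 ≡ 3 (mod 7)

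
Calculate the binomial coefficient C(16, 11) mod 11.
1

Using Lucas' theorem:
Write n=16 and k=11 in base 11:
n in base 11: [1, 5]
k in base 11: [1, 0]
C(16,11) mod 11 = ∏ C(n_i, k_i) mod 11
Digit binomials (mod 11): C(1,1) = 1; C(5,0) = 1
Product: 1 × 1 = 1 ≡ 1 (mod 11)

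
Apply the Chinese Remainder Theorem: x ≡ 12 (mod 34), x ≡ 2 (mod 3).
80

Using Chinese Remainder Theorem:
M = 34 × 3 = 102
M1 = 3, M2 = 34
y1 = 3^(-1) mod 34 = 23
y2 = 34^(-1) mod 3 = 1
x = (12×3×23 + 2×34×1) mod 102 = 80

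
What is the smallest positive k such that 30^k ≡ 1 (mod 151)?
150

151 is prime, so ord(30) divides φ(151) = 150.
Divisors of 150: 1, 2, 3, 5, 6, 10, 15, 25, 30, 50, 75, 150.
Repeated squaring: 30^1 ≡ 30, 30^2 ≡ 145, 30^4 ≡ 36, 30^8 ≡ 88, 30^16 ≡ 43, 30^32 ≡ 37, 30^64 ≡ 10, 30^128 ≡ 100 (mod 151).
Test 30^d mod 151 for each divisor d in increasing order:
30^1 ≡ 30
30^2 ≡ 145
30^3 = 30^2·30^1 ≡ 122
30^5 = 30^4·30^1 ≡ 23
30^6 = 30^4·30^2 ≡ 86
30^10 = 30^8·30^2 ≡ 76
30^15 = 30^8·30^4·30^2·30^1 ≡ 87
30^25 = 30^16·30^8·30^1 ≡ 119
30^30 = 30^16·30^8·30^4·30^2 ≡ 19
30^50 = 30^32·30^16·30^2 ≡ 118
30^75 = 30^64·30^8·30^2·30^1 ≡ 150
30^150 = 30^128·30^16·30^4·30^2 ≡ 1  ← first divisor giving 1
The order is 150.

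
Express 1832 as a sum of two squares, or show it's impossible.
26² + 34² (a=26, b=34)

Factorization: 1832 = 2^3 × 229
By Fermat: n is sum of two squares iff every prime p ≡ 3 (mod 4) appears to even power.
All primes ≡ 3 (mod 4) appear to even power.
Search a = 0, 1, 2, … for 1832 - a² a perfect square: first hit at a = 26: 1832 - 676 = 1156 = 34².
1832 = 26² + 34² = 676 + 1156 ✓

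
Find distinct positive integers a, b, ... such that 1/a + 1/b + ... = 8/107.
1/14 + 1/300 + 1/224700

Greedy algorithm:
8/107: ceiling(107/8) = 14, use 1/14
5/1498: ceiling(1498/5) = 300, use 1/300
1/224700: ceiling(224700/1) = 224700, use 1/224700
Result: 8/107 = 1/14 + 1/300 + 1/224700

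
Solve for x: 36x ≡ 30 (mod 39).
x ≡ 3 (mod 13)

gcd(36, 39) = 3, which divides 30, so solutions exist.
Divide through by 3: 12x ≡ 10 (mod 13).
Find 12^(-1) mod 13 by the extended Euclidean algorithm:
13 = 1 × 12 + 1  ⟹  1 = (1)·13 + (-1)·12
So (-1)·12 ≡ 1 (mod 13), i.e. 12^(-1) ≡ -1 ≡ 12 (mod 13).
x ≡ 12 × 10 = 120 ≡ 3 (mod 13).
Check: 36 × 3 = 108 ≡ 30 (mod 39).
x ≡ 3 (mod 13), giving 3 solutions mod 39.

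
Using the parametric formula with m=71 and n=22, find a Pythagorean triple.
(4557, 3124, 5525)

Euclid's formula: a = m² - n², b = 2mn, c = m² + n²
m = 71, n = 22
a = 71² - 22² = 5041 - 484 = 4557
b = 2 × 71 × 22 = 3124
c = 71² + 22² = 5041 + 484 = 5525
Verification: 4557² + 3124² = 20766249 + 9759376 = 30525625 = 5525² ✓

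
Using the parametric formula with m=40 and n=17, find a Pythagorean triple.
(1311, 1360, 1889)

Euclid's formula: a = m² - n², b = 2mn, c = m² + n²
m = 40, n = 17
a = 40² - 17² = 1600 - 289 = 1311
b = 2 × 40 × 17 = 1360
c = 40² + 17² = 1600 + 289 = 1889
Verification: 1311² + 1360² = 1718721 + 1849600 = 3568321 = 1889² ✓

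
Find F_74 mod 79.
76

Matrix identity: Q^n = [[F_(n+1), F_n], [F_n, F_(n-1)]] with Q = [[1,1],[1,0]].
n = 74 = 1001010₂. Square-and-multiply, entries mod 79:
Q^1 = [[1,1],[1,0]]
Q^2 = (Q^1)² = [[2,1],[1,1]]
Q^4 = (Q^2)² = [[5,3],[3,2]]
Q^9 = (Q^4)²·Q = [[55,34],[34,21]]
Q^18 = (Q^9)² = [[73,56],[56,17]]
Q^37 = (Q^18)²·Q = [[75,12],[12,63]]
Q^74 = (Q^37)² = [[2,76],[76,5]]
F_74 mod 79 = Q^74[0][1] = 76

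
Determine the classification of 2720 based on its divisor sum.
abundant

Proper divisors of 2720: sum = 1 + 2 + 4 + 5 + 8 + 10 + 16 + 17 + ... + 340 + 544 + 680 + 1360 (23 divisors) = 4084
Since 4084 > 2720, 2720 is abundant.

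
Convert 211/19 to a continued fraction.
[11; 9, 2]

Euclidean algorithm steps:
211 = 11 × 19 + 2
19 = 9 × 2 + 1
2 = 2 × 1 + 0
Continued fraction: [11; 9, 2]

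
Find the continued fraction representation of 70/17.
[4; 8, 2]

Euclidean algorithm steps:
70 = 4 × 17 + 2
17 = 8 × 2 + 1
2 = 2 × 1 + 0
Continued fraction: [4; 8, 2]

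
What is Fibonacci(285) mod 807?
521

Matrix identity: Q^n = [[F_(n+1), F_n], [F_n, F_(n-1)]] with Q = [[1,1],[1,0]].
n = 285 = 100011101₂. Square-and-multiply, entries mod 807:
Q^1 = [[1,1],[1,0]]
Q^2 = (Q^1)² = [[2,1],[1,1]]
Q^4 = (Q^2)² = [[5,3],[3,2]]
Q^8 = (Q^4)² = [[34,21],[21,13]]
Q^17 = (Q^8)²·Q = [[163,790],[790,180]]
Q^35 = (Q^17)²·Q = [[45,227],[227,625]]
Q^71 = (Q^35)²·Q = [[666,292],[292,374]]
Q^142 = (Q^71)² = [[235,248],[248,794]]
Q^285 = (Q^142)²·Q = [[701,521],[521,180]]
F_285 mod 807 = Q^285[0][1] = 521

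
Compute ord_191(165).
190

191 is prime, so ord(165) divides φ(191) = 190.
Divisors of 190: 1, 2, 5, 10, 19, 38, 95, 190.
Repeated squaring: 165^1 ≡ 165, 165^2 ≡ 103, 165^4 ≡ 104, 165^8 ≡ 120, 165^16 ≡ 75, 165^32 ≡ 86, 165^64 ≡ 138, 165^128 ≡ 135 (mod 191).
Test 165^d mod 191 for each divisor d in increasing order:
165^1 ≡ 165
165^2 ≡ 103
165^5 = 165^4·165^1 ≡ 161
165^10 = 165^8·165^2 ≡ 136
165^19 = 165^16·165^2·165^1 ≡ 82
165^38 = 165^32·165^4·165^2 ≡ 39
165^95 = 165^64·165^16·165^8·165^4·165^2·165^1 ≡ 190
165^190 = 165^128·165^32·165^16·165^8·165^4·165^2 ≡ 1  ← first divisor giving 1
The order is 190.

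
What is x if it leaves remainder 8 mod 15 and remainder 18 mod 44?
458

Using Chinese Remainder Theorem:
M = 15 × 44 = 660
M1 = 44, M2 = 15
y1 = 44^(-1) mod 15 = 14
y2 = 15^(-1) mod 44 = 3
x = (8×44×14 + 18×15×3) mod 660 = 458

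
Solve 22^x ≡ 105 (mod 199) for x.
107

Baby-step giant-step with step n = ⌈√199⌉ = 15.
Baby steps 22^j mod 199 (j:value) for j=0..14: 0:1, 1:22, 2:86, 3:101, 4:33, 5:129, 6:52, 7:149, 8:94, 9:78, 10:124, 11:141, 12:117, 13:186, 14:112.
Giant-step multiplier: 22^(-15) ≡ 22^(198-15) = 22^183 ≡ 55 (mod 199).
Giant steps γ_i = 105·55^i mod 199: γ_0=105, γ_1=4, γ_2=21, γ_3=160, γ_4=44, γ_5=32, γ_6=168, γ_7=86 (in table at j=2).
x = i·n + j = 7·15 + 2 = 107.
Check: 22^107 ≡ 105 (mod 199).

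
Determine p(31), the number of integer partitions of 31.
6842

p(n) counts ways to write n as a sum of positive integers (order ignored).
Euler's pentagonal recurrence: p(k) = p(k-1) + p(k-2) - p(k-5) - p(k-7) + p(k-12) + p(k-15) - ... (offsets j(3j∓1)/2, signs ++--, p(0)=1, p(<0)=0).
DP table for k = 0..30: p(0)=1, p(1)=1, p(2)=2, p(3)=3, p(4)=5, p(5)=7, p(6)=11, p(7)=15, p(8)=22, p(9)=30, p(10)=42, p(11)=56, p(12)=77, p(13)=101, p(14)=135, p(15)=176, p(16)=231, p(17)=297, p(18)=385, p(19)=490, p(20)=627, p(21)=792, p(22)=1002, p(23)=1255, p(24)=1575, p(25)=1958, p(26)=2436, p(27)=3010, p(28)=3718, p(29)=4565, p(30)=5604.
Final step: p(31) = p(30) + p(29) - p(26) - p(24) + p(19) + p(16) - p(9) - p(5)
= 5604 + 4565 - 2436 - 1575 + 490 + 231 - 30 - 7
= 6842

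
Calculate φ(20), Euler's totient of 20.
8

20 = 2^2 × 5
φ(n) = n × ∏(1 - 1/p) for each prime p dividing n
φ(20) = 20 × (1 - 1/2) × (1 - 1/5) = 8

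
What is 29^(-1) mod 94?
13

gcd(29, 94) = 1, so the inverse exists.
Extended Euclidean algorithm on (94, 29):
94 = 3 × 29 + 7  ⟹  7 = (1)·94 + (-3)·29
29 = 4 × 7 + 1  ⟹  1 = (-4)·94 + (13)·29
So (13)·29 ≡ 1 (mod 94), i.e. 29^(-1) ≡ 13 (mod 94).
Check: 29 × 13 = 377 ≡ 1 (mod 94)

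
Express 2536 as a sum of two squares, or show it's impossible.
6² + 50² (a=6, b=50)

Factorization: 2536 = 2^3 × 317
By Fermat: n is sum of two squares iff every prime p ≡ 3 (mod 4) appears to even power.
All primes ≡ 3 (mod 4) appear to even power.
Search a = 0, 1, 2, … for 2536 - a² a perfect square: first hit at a = 6: 2536 - 36 = 2500 = 50².
2536 = 6² + 50² = 36 + 2500 ✓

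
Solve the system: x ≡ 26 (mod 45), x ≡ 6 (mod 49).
251

Using Chinese Remainder Theorem:
M = 45 × 49 = 2205
M1 = 49, M2 = 45
y1 = 49^(-1) mod 45 = 34
y2 = 45^(-1) mod 49 = 12
x = (26×49×34 + 6×45×12) mod 2205 = 251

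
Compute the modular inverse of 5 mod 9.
2

gcd(5, 9) = 1, so the inverse exists.
Extended Euclidean algorithm on (9, 5):
9 = 1 × 5 + 4  ⟹  4 = (1)·9 + (-1)·5
5 = 1 × 4 + 1  ⟹  1 = (-1)·9 + (2)·5
So (2)·5 ≡ 1 (mod 9), i.e. 5^(-1) ≡ 2 (mod 9).
Check: 5 × 2 = 10 ≡ 1 (mod 9)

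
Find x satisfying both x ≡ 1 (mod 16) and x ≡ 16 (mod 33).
49

Using Chinese Remainder Theorem:
M = 16 × 33 = 528
M1 = 33, M2 = 16
y1 = 33^(-1) mod 16 = 1
y2 = 16^(-1) mod 33 = 31
x = (1×33×1 + 16×16×31) mod 528 = 49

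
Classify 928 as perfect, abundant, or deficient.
abundant

Proper divisors of 928: sum = 1 + 2 + 4 + 8 + 16 + 29 + 32 + 58 + 116 + 232 + 464 = 962
Since 962 > 928, 928 is abundant.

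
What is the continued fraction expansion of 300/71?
[4; 4, 2, 3, 2]

Euclidean algorithm steps:
300 = 4 × 71 + 16
71 = 4 × 16 + 7
16 = 2 × 7 + 2
7 = 3 × 2 + 1
2 = 2 × 1 + 0
Continued fraction: [4; 4, 2, 3, 2]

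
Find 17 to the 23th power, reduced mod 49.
5

Repeated squaring. Binary of 23 = 10111.
17^1 ≡ 17 (mod 49); 17^2 ≡ 44 (mod 49); 17^4 ≡ 25 (mod 49); 17^8 ≡ 37 (mod 49); 17^16 ≡ 46 (mod 49)
17^23 = 17^1 × 17^2 × 17^4 × 17^16 ≡ 5 (mod 49)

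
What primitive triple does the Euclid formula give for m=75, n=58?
(2261, 8700, 8989)

Euclid's formula: a = m² - n², b = 2mn, c = m² + n²
m = 75, n = 58
a = 75² - 58² = 5625 - 3364 = 2261
b = 2 × 75 × 58 = 8700
c = 75² + 58² = 5625 + 3364 = 8989
Verification: 2261² + 8700² = 5112121 + 75690000 = 80802121 = 8989² ✓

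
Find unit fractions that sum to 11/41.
1/4 + 1/55 + 1/9020

Greedy algorithm:
11/41: ceiling(41/11) = 4, use 1/4
3/164: ceiling(164/3) = 55, use 1/55
1/9020: ceiling(9020/1) = 9020, use 1/9020
Result: 11/41 = 1/4 + 1/55 + 1/9020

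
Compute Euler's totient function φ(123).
80

123 = 3 × 41
φ(n) = n × ∏(1 - 1/p) for each prime p dividing n
φ(123) = 123 × (1 - 1/3) × (1 - 1/41) = 80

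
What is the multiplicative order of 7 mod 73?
24

73 is prime, so ord(7) divides φ(73) = 72.
Divisors of 72: 1, 2, 3, 4, 6, 8, 9, 12, 18, 24, 36, 72.
Repeated squaring: 7^1 ≡ 7, 7^2 ≡ 49, 7^4 ≡ 65, 7^8 ≡ 64, 7^16 ≡ 8, 7^32 ≡ 64, 7^64 ≡ 8 (mod 73).
Test 7^d mod 73 for each divisor d in increasing order:
7^1 ≡ 7
7^2 ≡ 49
7^3 = 7^2·7^1 ≡ 51
7^4 ≡ 65
7^6 = 7^4·7^2 ≡ 46
7^8 ≡ 64
7^9 = 7^8·7^1 ≡ 10
7^12 = 7^8·7^4 ≡ 72
7^18 = 7^16·7^2 ≡ 27
7^24 = 7^16·7^8 ≡ 1  ← first divisor giving 1
The order is 24.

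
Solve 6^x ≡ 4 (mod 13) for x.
10

Baby-step giant-step with step n = ⌈√13⌉ = 4.
Baby steps 6^j mod 13 (j:value) for j=0..3: 0:1, 1:6, 2:10, 3:8.
Giant-step multiplier: 6^(-4) ≡ 6^(12-4) = 6^8 ≡ 3 (mod 13).
Giant steps γ_i = 4·3^i mod 13: γ_0=4, γ_1=12, γ_2=10 (in table at j=2).
x = i·n + j = 2·4 + 2 = 10.
Check: 6^10 ≡ 4 (mod 13).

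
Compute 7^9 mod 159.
43

Repeated squaring. Binary of 9 = 1001.
7^1 ≡ 7 (mod 159); 7^2 ≡ 49 (mod 159); 7^4 ≡ 16 (mod 159); 7^8 ≡ 97 (mod 159)
7^9 = 7^1 × 7^8 ≡ 43 (mod 159)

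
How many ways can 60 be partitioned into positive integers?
966467

p(n) counts ways to write n as a sum of positive integers (order ignored).
Euler's pentagonal recurrence: p(k) = p(k-1) + p(k-2) - p(k-5) - p(k-7) + p(k-12) + p(k-15) - ... (offsets j(3j∓1)/2, signs ++--, p(0)=1, p(<0)=0).
DP table for k = 0..59: p(0)=1, p(1)=1, p(2)=2, p(3)=3, p(4)=5, p(5)=7, p(6)=11, p(7)=15, p(8)=22, p(9)=30, p(10)=42, p(11)=56, p(12)=77, p(13)=101, p(14)=135, p(15)=176, p(16)=231, p(17)=297, p(18)=385, p(19)=490, p(20)=627, p(21)=792, p(22)=1002, p(23)=1255, p(24)=1575, p(25)=1958, p(26)=2436, p(27)=3010, p(28)=3718, p(29)=4565, p(30)=5604, p(31)=6842, p(32)=8349, p(33)=10143, p(34)=12310, p(35)=14883, p(36)=17977, p(37)=21637, p(38)=26015, p(39)=31185, p(40)=37338, p(41)=44583, p(42)=53174, p(43)=63261, p(44)=75175, p(45)=89134, p(46)=105558, p(47)=124754, p(48)=147273, p(49)=173525, p(50)=204226, p(51)=239943, p(52)=281589, p(53)=329931, p(54)=386155, p(55)=451276, p(56)=526823, p(57)=614154, p(58)=715220, p(59)=831820.
Final step: p(60) = p(59) + p(58) - p(55) - p(53) + p(48) + p(45) - p(38) - p(34) + p(25) + p(20) - p(9) - p(3)
= 831820 + 715220 - 451276 - 329931 + 147273 + 89134 - 26015 - 12310 + 1958 + 627 - 30 - 3
= 966467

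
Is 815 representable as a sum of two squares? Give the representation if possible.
Not possible

Factorization: 815 = 5 × 163
By Fermat: n is sum of two squares iff every prime p ≡ 3 (mod 4) appears to even power.
Prime(s) ≡ 3 (mod 4) with odd exponent: [(163, 1)]
Therefore 815 cannot be expressed as a² + b².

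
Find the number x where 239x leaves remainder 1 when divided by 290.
199

gcd(239, 290) = 1, so the inverse exists.
Extended Euclidean algorithm on (290, 239):
290 = 1 × 239 + 51  ⟹  51 = (1)·290 + (-1)·239
239 = 4 × 51 + 35  ⟹  35 = (-4)·290 + (5)·239
51 = 1 × 35 + 16  ⟹  16 = (5)·290 + (-6)·239
35 = 2 × 16 + 3  ⟹  3 = (-14)·290 + (17)·239
16 = 5 × 3 + 1  ⟹  1 = (75)·290 + (-91)·239
So (-91)·239 ≡ 1 (mod 290), i.e. 239^(-1) ≡ -91 ≡ 199 (mod 290).
Check: 239 × 199 = 47561 ≡ 1 (mod 290)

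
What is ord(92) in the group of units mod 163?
162

163 is prime, so ord(92) divides φ(163) = 162.
Divisors of 162: 1, 2, 3, 6, 9, 18, 27, 54, 81, 162.
Repeated squaring: 92^1 ≡ 92, 92^2 ≡ 151, 92^4 ≡ 144, 92^8 ≡ 35, 92^16 ≡ 84, 92^32 ≡ 47, 92^64 ≡ 90, 92^128 ≡ 113 (mod 163).
Test 92^d mod 163 for each divisor d in increasing order:
92^1 ≡ 92
92^2 ≡ 151
92^3 = 92^2·92^1 ≡ 37
92^6 = 92^4·92^2 ≡ 65
92^9 = 92^8·92^1 ≡ 123
92^18 = 92^16·92^2 ≡ 133
92^27 = 92^16·92^8·92^2·92^1 ≡ 59
92^54 = 92^32·92^16·92^4·92^2 ≡ 58
92^81 = 92^64·92^16·92^1 ≡ 162
92^162 = 92^128·92^32·92^2 ≡ 1  ← first divisor giving 1
The order is 162.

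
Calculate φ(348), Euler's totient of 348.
112

348 = 2^2 × 3 × 29
φ(n) = n × ∏(1 - 1/p) for each prime p dividing n
φ(348) = 348 × (1 - 1/2) × (1 - 1/3) × (1 - 1/29) = 112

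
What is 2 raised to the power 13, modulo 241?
239

Repeated squaring. Binary of 13 = 1101.
2^1 ≡ 2 (mod 241); 2^2 ≡ 4 (mod 241); 2^4 ≡ 16 (mod 241); 2^8 ≡ 15 (mod 241)
2^13 = 2^1 × 2^4 × 2^8 ≡ 239 (mod 241)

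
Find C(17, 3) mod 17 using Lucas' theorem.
0

Using Lucas' theorem:
Write n=17 and k=3 in base 17:
n in base 17: [1, 0]
k in base 17: [0, 3]
C(17,3) mod 17 = ∏ C(n_i, k_i) mod 17
Digit binomials (mod 17): C(1,0) = 1; C(0,3) = 0 (k_i > n_i)
Product: 1 × 0 = 0 ≡ 0 (mod 17)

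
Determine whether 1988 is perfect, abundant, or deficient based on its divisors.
abundant

Proper divisors of 1988: sum = 1 + 2 + 4 + 7 + 14 + 28 + 71 + 142 + 284 + 497 + 994 = 2044
Since 2044 > 1988, 1988 is abundant.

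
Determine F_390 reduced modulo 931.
638

Matrix identity: Q^n = [[F_(n+1), F_n], [F_n, F_(n-1)]] with Q = [[1,1],[1,0]].
n = 390 = 110000110₂. Square-and-multiply, entries mod 931:
Q^1 = [[1,1],[1,0]]
Q^3 = (Q^1)²·Q = [[3,2],[2,1]]
Q^6 = (Q^3)² = [[13,8],[8,5]]
Q^12 = (Q^6)² = [[233,144],[144,89]]
Q^24 = (Q^12)² = [[545,749],[749,727]]
Q^48 = (Q^24)² = [[575,315],[315,260]]
Q^97 = (Q^48)²·Q = [[211,659],[659,483]]
Q^195 = (Q^97)²·Q = [[493,268],[268,225]]
Q^390 = (Q^195)² = [[195,638],[638,488]]
F_390 mod 931 = Q^390[0][1] = 638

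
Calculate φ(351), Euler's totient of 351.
216

351 = 3^3 × 13
φ(n) = n × ∏(1 - 1/p) for each prime p dividing n
φ(351) = 351 × (1 - 1/3) × (1 - 1/13) = 216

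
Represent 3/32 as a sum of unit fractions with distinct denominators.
1/11 + 1/352

Greedy algorithm:
3/32: ceiling(32/3) = 11, use 1/11
1/352: ceiling(352/1) = 352, use 1/352
Result: 3/32 = 1/11 + 1/352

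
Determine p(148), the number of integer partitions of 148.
33549419497

p(n) counts ways to write n as a sum of positive integers (order ignored).
Euler's pentagonal recurrence: p(k) = p(k-1) + p(k-2) - p(k-5) - p(k-7) + p(k-12) + p(k-15) - ... (offsets j(3j∓1)/2, signs ++--, p(0)=1, p(<0)=0).
DP table for k = 0..147: p(0)=1, p(1)=1, p(2)=2, p(3)=3, p(4)=5, p(5)=7, p(6)=11, p(7)=15, p(8)=22, p(9)=30, p(10)=42, p(11)=56, p(12)=77, p(13)=101, p(14)=135, p(15)=176, p(16)=231, p(17)=297, p(18)=385, p(19)=490, p(20)=627, p(21)=792, p(22)=1002, p(23)=1255, p(24)=1575, p(25)=1958, p(26)=2436, p(27)=3010, p(28)=3718, p(29)=4565, p(30)=5604, p(31)=6842, p(32)=8349, p(33)=10143, p(34)=12310, p(35)=14883, p(36)=17977, p(37)=21637, p(38)=26015, p(39)=31185, p(40)=37338, p(41)=44583, p(42)=53174, p(43)=63261, p(44)=75175, p(45)=89134, p(46)=105558, p(47)=124754, p(48)=147273, p(49)=173525, p(50)=204226, p(51)=239943, p(52)=281589, p(53)=329931, p(54)=386155, p(55)=451276, p(56)=526823, p(57)=614154, p(58)=715220, p(59)=831820, p(60)=966467, p(61)=1121505, p(62)=1300156, p(63)=1505499, p(64)=1741630, p(65)=2012558, p(66)=2323520, p(67)=2679689, p(68)=3087735, p(69)=3554345, p(70)=4087968, p(71)=4697205, p(72)=5392783, p(73)=6185689, p(74)=7089500, p(75)=8118264, p(76)=9289091, p(77)=10619863, p(78)=12132164, p(79)=13848650, p(80)=15796476, p(81)=18004327, p(82)=20506255, p(83)=23338469, p(84)=26543660, p(85)=30167357, p(86)=34262962, p(87)=38887673, p(88)=44108109, p(89)=49995925, p(90)=56634173, p(91)=64112359, p(92)=72533807, p(93)=82010177, p(94)=92669720, p(95)=104651419, p(96)=118114304, p(97)=133230930, p(98)=150198136, p(99)=169229875, p(100)=190569292, p(101)=214481126, p(102)=241265379, p(103)=271248950, p(104)=304801365, p(105)=342325709, p(106)=384276336, p(107)=431149389, p(108)=483502844, p(109)=541946240, p(110)=607163746, p(111)=679903203, p(112)=761002156, p(113)=851376628, p(114)=952050665, p(115)=1064144451, p(116)=1188908248, p(117)=1327710076, p(118)=1482074143, p(119)=1653668665, p(120)=1844349560, p(121)=2056148051, p(122)=2291320912, p(123)=2552338241, p(124)=2841940500, p(125)=3163127352, p(126)=3519222692, p(127)=3913864295, p(128)=4351078600, p(129)=4835271870, p(130)=5371315400, p(131)=5964539504, p(132)=6620830889, p(133)=7346629512, p(134)=8149040695, p(135)=9035836076, p(136)=10015581680, p(137)=11097645016, p(138)=12292341831, p(139)=13610949895, p(140)=15065878135, p(141)=16670689208, p(142)=18440293320, p(143)=20390982757, p(144)=22540654445, p(145)=24908858009, p(146)=27517052599, p(147)=30388671978.
Final step: p(148) = p(147) + p(146) - p(143) - p(141) + p(136) + p(133) - p(126) - p(122) + p(113) + p(108) - p(97) - p(91) + p(78) + p(71) - p(56) - p(48) + p(31) + p(22) - p(3)
= 30388671978 + 27517052599 - 20390982757 - 16670689208 + 10015581680 + 7346629512 - 3519222692 - 2291320912 + 851376628 + 483502844 - 133230930 - 64112359 + 12132164 + 4697205 - 526823 - 147273 + 6842 + 1002 - 3
= 33549419497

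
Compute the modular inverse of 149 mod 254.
179

gcd(149, 254) = 1, so the inverse exists.
Extended Euclidean algorithm on (254, 149):
254 = 1 × 149 + 105  ⟹  105 = (1)·254 + (-1)·149
149 = 1 × 105 + 44  ⟹  44 = (-1)·254 + (2)·149
105 = 2 × 44 + 17  ⟹  17 = (3)·254 + (-5)·149
44 = 2 × 17 + 10  ⟹  10 = (-7)·254 + (12)·149
17 = 1 × 10 + 7  ⟹  7 = (10)·254 + (-17)·149
10 = 1 × 7 + 3  ⟹  3 = (-17)·254 + (29)·149
7 = 2 × 3 + 1  ⟹  1 = (44)·254 + (-75)·149
So (-75)·149 ≡ 1 (mod 254), i.e. 149^(-1) ≡ -75 ≡ 179 (mod 254).
Check: 149 × 179 = 26671 ≡ 1 (mod 254)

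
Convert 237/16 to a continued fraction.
[14; 1, 4, 3]

Euclidean algorithm steps:
237 = 14 × 16 + 13
16 = 1 × 13 + 3
13 = 4 × 3 + 1
3 = 3 × 1 + 0
Continued fraction: [14; 1, 4, 3]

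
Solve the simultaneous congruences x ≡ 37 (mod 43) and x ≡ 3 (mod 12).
123

Using Chinese Remainder Theorem:
M = 43 × 12 = 516
M1 = 12, M2 = 43
y1 = 12^(-1) mod 43 = 18
y2 = 43^(-1) mod 12 = 7
x = (37×12×18 + 3×43×7) mod 516 = 123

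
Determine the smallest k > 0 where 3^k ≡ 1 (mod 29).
28

29 is prime, so ord(3) divides φ(29) = 28.
Divisors of 28: 1, 2, 4, 7, 14, 28.
Repeated squaring: 3^1 ≡ 3, 3^2 ≡ 9, 3^4 ≡ 23, 3^8 ≡ 7, 3^16 ≡ 20 (mod 29).
Test 3^d mod 29 for each divisor d in increasing order:
3^1 ≡ 3
3^2 ≡ 9
3^4 ≡ 23
3^7 = 3^4·3^2·3^1 ≡ 12
3^14 = 3^8·3^4·3^2 ≡ 28
3^28 = 3^16·3^8·3^4 ≡ 1  ← first divisor giving 1
The order is 28.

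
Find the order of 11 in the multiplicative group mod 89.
22

89 is prime, so ord(11) divides φ(89) = 88.
Divisors of 88: 1, 2, 4, 8, 11, 22, 44, 88.
Repeated squaring: 11^1 ≡ 11, 11^2 ≡ 32, 11^4 ≡ 45, 11^8 ≡ 67, 11^16 ≡ 39, 11^32 ≡ 8, 11^64 ≡ 64 (mod 89).
Test 11^d mod 89 for each divisor d in increasing order:
11^1 ≡ 11
11^2 ≡ 32
11^4 ≡ 45
11^8 ≡ 67
11^11 = 11^8·11^2·11^1 ≡ 88
11^22 = 11^16·11^4·11^2 ≡ 1  ← first divisor giving 1
The order is 22.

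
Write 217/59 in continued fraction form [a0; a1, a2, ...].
[3; 1, 2, 9, 2]

Euclidean algorithm steps:
217 = 3 × 59 + 40
59 = 1 × 40 + 19
40 = 2 × 19 + 2
19 = 9 × 2 + 1
2 = 2 × 1 + 0
Continued fraction: [3; 1, 2, 9, 2]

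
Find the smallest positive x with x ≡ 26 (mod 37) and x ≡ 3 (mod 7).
248

Using Chinese Remainder Theorem:
M = 37 × 7 = 259
M1 = 7, M2 = 37
y1 = 7^(-1) mod 37 = 16
y2 = 37^(-1) mod 7 = 4
x = (26×7×16 + 3×37×4) mod 259 = 248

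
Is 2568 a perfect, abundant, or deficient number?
abundant

Proper divisors of 2568: sum = 1 + 2 + 3 + 4 + 6 + 8 + 12 + 24 + 107 + 214 + 321 + 428 + 642 + 856 + 1284 = 3912
Since 3912 > 2568, 2568 is abundant.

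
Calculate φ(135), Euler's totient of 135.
72

135 = 3^3 × 5
φ(n) = n × ∏(1 - 1/p) for each prime p dividing n
φ(135) = 135 × (1 - 1/3) × (1 - 1/5) = 72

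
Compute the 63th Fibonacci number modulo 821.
335

Matrix identity: Q^n = [[F_(n+1), F_n], [F_n, F_(n-1)]] with Q = [[1,1],[1,0]].
n = 63 = 111111₂. Square-and-multiply, entries mod 821:
Q^1 = [[1,1],[1,0]]
Q^3 = (Q^1)²·Q = [[3,2],[2,1]]
Q^7 = (Q^3)²·Q = [[21,13],[13,8]]
Q^15 = (Q^7)²·Q = [[166,610],[610,377]]
Q^31 = (Q^15)²·Q = [[196,650],[650,367]]
Q^63 = (Q^31)²·Q = [[119,335],[335,605]]
F_63 mod 821 = Q^63[0][1] = 335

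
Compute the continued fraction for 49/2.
[24; 2]

Euclidean algorithm steps:
49 = 24 × 2 + 1
2 = 2 × 1 + 0
Continued fraction: [24; 2]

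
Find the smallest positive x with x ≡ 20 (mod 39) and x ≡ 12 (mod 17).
488

Using Chinese Remainder Theorem:
M = 39 × 17 = 663
M1 = 17, M2 = 39
y1 = 17^(-1) mod 39 = 23
y2 = 39^(-1) mod 17 = 7
x = (20×17×23 + 12×39×7) mod 663 = 488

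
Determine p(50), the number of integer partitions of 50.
204226

p(n) counts ways to write n as a sum of positive integers (order ignored).
Euler's pentagonal recurrence: p(k) = p(k-1) + p(k-2) - p(k-5) - p(k-7) + p(k-12) + p(k-15) - ... (offsets j(3j∓1)/2, signs ++--, p(0)=1, p(<0)=0).
DP table for k = 0..49: p(0)=1, p(1)=1, p(2)=2, p(3)=3, p(4)=5, p(5)=7, p(6)=11, p(7)=15, p(8)=22, p(9)=30, p(10)=42, p(11)=56, p(12)=77, p(13)=101, p(14)=135, p(15)=176, p(16)=231, p(17)=297, p(18)=385, p(19)=490, p(20)=627, p(21)=792, p(22)=1002, p(23)=1255, p(24)=1575, p(25)=1958, p(26)=2436, p(27)=3010, p(28)=3718, p(29)=4565, p(30)=5604, p(31)=6842, p(32)=8349, p(33)=10143, p(34)=12310, p(35)=14883, p(36)=17977, p(37)=21637, p(38)=26015, p(39)=31185, p(40)=37338, p(41)=44583, p(42)=53174, p(43)=63261, p(44)=75175, p(45)=89134, p(46)=105558, p(47)=124754, p(48)=147273, p(49)=173525.
Final step: p(50) = p(49) + p(48) - p(45) - p(43) + p(38) + p(35) - p(28) - p(24) + p(15) + p(10)
= 173525 + 147273 - 89134 - 63261 + 26015 + 14883 - 3718 - 1575 + 176 + 42
= 204226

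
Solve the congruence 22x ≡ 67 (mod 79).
x ≡ 21 (mod 79)

gcd(22, 79) = 1, which divides 67, so solutions exist.
Find 22^(-1) mod 79 by the extended Euclidean algorithm:
79 = 3 × 22 + 13  ⟹  13 = (1)·79 + (-3)·22
22 = 1 × 13 + 9  ⟹  9 = (-1)·79 + (4)·22
13 = 1 × 9 + 4  ⟹  4 = (2)·79 + (-7)·22
9 = 2 × 4 + 1  ⟹  1 = (-5)·79 + (18)·22
So (18)·22 ≡ 1 (mod 79), i.e. 22^(-1) ≡ 18 (mod 79).
x ≡ 18 × 67 = 1206 ≡ 21 (mod 79).
Check: 22 × 21 = 462 ≡ 67 (mod 79).
Unique solution: x ≡ 21 (mod 79)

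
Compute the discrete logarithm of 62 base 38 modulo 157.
155

Baby-step giant-step with step n = ⌈√157⌉ = 13.
Baby steps 38^j mod 157 (j:value) for j=0..12: 0:1, 1:38, 2:31, 3:79, 4:19, 5:94, 6:118, 7:88, 8:47, 9:59, 10:44, 11:102, 12:108.
Giant-step multiplier: 38^(-13) ≡ 38^(156-13) = 38^143 ≡ 50 (mod 157).
Giant steps γ_i = 62·50^i mod 157: γ_0=62, γ_1=117, γ_2=41, γ_3=9, γ_4=136, γ_5=49, γ_6=95, γ_7=40, γ_8=116, γ_9=148, γ_10=21, γ_11=108 (in table at j=12).
x = i·n + j = 11·13 + 12 = 155.
Check: 38^155 ≡ 62 (mod 157).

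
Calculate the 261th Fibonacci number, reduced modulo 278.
54

Matrix identity: Q^n = [[F_(n+1), F_n], [F_n, F_(n-1)]] with Q = [[1,1],[1,0]].
n = 261 = 100000101₂. Square-and-multiply, entries mod 278:
Q^1 = [[1,1],[1,0]]
Q^2 = (Q^1)² = [[2,1],[1,1]]
Q^4 = (Q^2)² = [[5,3],[3,2]]
Q^8 = (Q^4)² = [[34,21],[21,13]]
Q^16 = (Q^8)² = [[207,153],[153,54]]
Q^32 = (Q^16)² = [[94,179],[179,193]]
Q^65 = (Q^32)²·Q = [[232,11],[11,221]]
Q^130 = (Q^65)² = [[13,257],[257,34]]
Q^261 = (Q^130)²·Q = [[179,54],[54,125]]
F_261 mod 278 = Q^261[0][1] = 54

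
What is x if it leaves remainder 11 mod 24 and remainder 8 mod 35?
323

Using Chinese Remainder Theorem:
M = 24 × 35 = 840
M1 = 35, M2 = 24
y1 = 35^(-1) mod 24 = 11
y2 = 24^(-1) mod 35 = 19
x = (11×35×11 + 8×24×19) mod 840 = 323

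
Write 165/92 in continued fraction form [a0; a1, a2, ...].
[1; 1, 3, 1, 5, 3]

Euclidean algorithm steps:
165 = 1 × 92 + 73
92 = 1 × 73 + 19
73 = 3 × 19 + 16
19 = 1 × 16 + 3
16 = 5 × 3 + 1
3 = 3 × 1 + 0
Continued fraction: [1; 1, 3, 1, 5, 3]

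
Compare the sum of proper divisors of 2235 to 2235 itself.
deficient

Proper divisors of 2235: sum = 1 + 3 + 5 + 15 + 149 + 447 + 745 = 1365
Since 1365 < 2235, 2235 is deficient.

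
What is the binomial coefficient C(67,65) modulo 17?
1

Using Lucas' theorem:
Write n=67 and k=65 in base 17:
n in base 17: [3, 16]
k in base 17: [3, 14]
C(67,65) mod 17 = ∏ C(n_i, k_i) mod 17
Digit binomials (mod 17): C(3,3) = 1; C(16,14) = 120 ≡ 1
Product: 1 × 1 = 1 ≡ 1 (mod 17)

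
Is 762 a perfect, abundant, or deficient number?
abundant

Proper divisors of 762: sum = 1 + 2 + 3 + 6 + 127 + 254 + 381 = 774
Since 774 > 762, 762 is abundant.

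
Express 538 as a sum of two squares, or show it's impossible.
3² + 23² (a=3, b=23)

Factorization: 538 = 2 × 269
By Fermat: n is sum of two squares iff every prime p ≡ 3 (mod 4) appears to even power.
All primes ≡ 3 (mod 4) appear to even power.
Search a = 0, 1, 2, … for 538 - a² a perfect square: first hit at a = 3: 538 - 9 = 529 = 23².
538 = 3² + 23² = 9 + 529 ✓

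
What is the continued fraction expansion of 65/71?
[0; 1, 10, 1, 5]

Euclidean algorithm steps:
65 = 0 × 71 + 65
71 = 1 × 65 + 6
65 = 10 × 6 + 5
6 = 1 × 5 + 1
5 = 5 × 1 + 0
Continued fraction: [0; 1, 10, 1, 5]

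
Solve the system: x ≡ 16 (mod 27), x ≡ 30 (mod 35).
205

Using Chinese Remainder Theorem:
M = 27 × 35 = 945
M1 = 35, M2 = 27
y1 = 35^(-1) mod 27 = 17
y2 = 27^(-1) mod 35 = 13
x = (16×35×17 + 30×27×13) mod 945 = 205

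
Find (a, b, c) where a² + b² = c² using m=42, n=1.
(1763, 84, 1765)

Euclid's formula: a = m² - n², b = 2mn, c = m² + n²
m = 42, n = 1
a = 42² - 1² = 1764 - 1 = 1763
b = 2 × 42 × 1 = 84
c = 42² + 1² = 1764 + 1 = 1765
Verification: 1763² + 84² = 3108169 + 7056 = 3115225 = 1765² ✓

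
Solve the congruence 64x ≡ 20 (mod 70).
x ≡ 20 (mod 35)

gcd(64, 70) = 2, which divides 20, so solutions exist.
Divide through by 2: 32x ≡ 10 (mod 35).
Find 32^(-1) mod 35 by the extended Euclidean algorithm:
35 = 1 × 32 + 3  ⟹  3 = (1)·35 + (-1)·32
32 = 10 × 3 + 2  ⟹  2 = (-10)·35 + (11)·32
3 = 1 × 2 + 1  ⟹  1 = (11)·35 + (-12)·32
So (-12)·32 ≡ 1 (mod 35), i.e. 32^(-1) ≡ -12 ≡ 23 (mod 35).
x ≡ 23 × 10 = 230 ≡ 20 (mod 35).
Check: 64 × 20 = 1280 ≡ 20 (mod 70).
x ≡ 20 (mod 35), giving 2 solutions mod 70.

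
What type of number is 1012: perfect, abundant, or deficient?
deficient

Proper divisors of 1012: sum = 1 + 2 + 4 + 11 + 22 + 23 + 44 + 46 + 92 + 253 + 506 = 1004
Since 1004 < 1012, 1012 is deficient.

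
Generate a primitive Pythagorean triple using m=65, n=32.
(3201, 4160, 5249)

Euclid's formula: a = m² - n², b = 2mn, c = m² + n²
m = 65, n = 32
a = 65² - 32² = 4225 - 1024 = 3201
b = 2 × 65 × 32 = 4160
c = 65² + 32² = 4225 + 1024 = 5249
Verification: 3201² + 4160² = 10246401 + 17305600 = 27552001 = 5249² ✓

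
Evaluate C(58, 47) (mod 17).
0

Using Lucas' theorem:
Write n=58 and k=47 in base 17:
n in base 17: [3, 7]
k in base 17: [2, 13]
C(58,47) mod 17 = ∏ C(n_i, k_i) mod 17
Digit binomials (mod 17): C(3,2) = 3; C(7,13) = 0 (k_i > n_i)
Product: 3 × 0 = 0 ≡ 0 (mod 17)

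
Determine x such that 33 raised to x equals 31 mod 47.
41

Baby-step giant-step with step n = ⌈√47⌉ = 7.
Baby steps 33^j mod 47 (j:value) for j=0..6: 0:1, 1:33, 2:8, 3:29, 4:17, 5:44, 6:42.
Giant-step multiplier: 33^(-7) ≡ 33^(46-7) = 33^39 ≡ 45 (mod 47).
Giant steps γ_i = 31·45^i mod 47: γ_0=31, γ_1=32, γ_2=30, γ_3=34, γ_4=26, γ_5=42 (in table at j=6).
x = i·n + j = 5·7 + 6 = 41.
Check: 33^41 ≡ 31 (mod 47).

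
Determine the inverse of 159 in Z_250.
239

gcd(159, 250) = 1, so the inverse exists.
Extended Euclidean algorithm on (250, 159):
250 = 1 × 159 + 91  ⟹  91 = (1)·250 + (-1)·159
159 = 1 × 91 + 68  ⟹  68 = (-1)·250 + (2)·159
91 = 1 × 68 + 23  ⟹  23 = (2)·250 + (-3)·159
68 = 2 × 23 + 22  ⟹  22 = (-5)·250 + (8)·159
23 = 1 × 22 + 1  ⟹  1 = (7)·250 + (-11)·159
So (-11)·159 ≡ 1 (mod 250), i.e. 159^(-1) ≡ -11 ≡ 239 (mod 250).
Check: 159 × 239 = 38001 ≡ 1 (mod 250)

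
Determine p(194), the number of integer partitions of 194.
2366022741845

p(n) counts ways to write n as a sum of positive integers (order ignored).
Euler's pentagonal recurrence: p(k) = p(k-1) + p(k-2) - p(k-5) - p(k-7) + p(k-12) + p(k-15) - ... (offsets j(3j∓1)/2, signs ++--, p(0)=1, p(<0)=0).
DP table for k = 0..193: p(0)=1, p(1)=1, p(2)=2, p(3)=3, p(4)=5, p(5)=7, p(6)=11, p(7)=15, p(8)=22, p(9)=30, p(10)=42, p(11)=56, p(12)=77, p(13)=101, p(14)=135, p(15)=176, p(16)=231, p(17)=297, p(18)=385, p(19)=490, p(20)=627, p(21)=792, p(22)=1002, p(23)=1255, p(24)=1575, p(25)=1958, p(26)=2436, p(27)=3010, p(28)=3718, p(29)=4565, p(30)=5604, p(31)=6842, p(32)=8349, p(33)=10143, p(34)=12310, p(35)=14883, p(36)=17977, p(37)=21637, p(38)=26015, p(39)=31185, p(40)=37338, p(41)=44583, p(42)=53174, p(43)=63261, p(44)=75175, p(45)=89134, p(46)=105558, p(47)=124754, p(48)=147273, p(49)=173525, p(50)=204226, p(51)=239943, p(52)=281589, p(53)=329931, p(54)=386155, p(55)=451276, p(56)=526823, p(57)=614154, p(58)=715220, p(59)=831820, p(60)=966467, p(61)=1121505, p(62)=1300156, p(63)=1505499, p(64)=1741630, p(65)=2012558, p(66)=2323520, p(67)=2679689, p(68)=3087735, p(69)=3554345, p(70)=4087968, p(71)=4697205, p(72)=5392783, p(73)=6185689, p(74)=7089500, p(75)=8118264, p(76)=9289091, p(77)=10619863, p(78)=12132164, p(79)=13848650, p(80)=15796476, p(81)=18004327, p(82)=20506255, p(83)=23338469, p(84)=26543660, p(85)=30167357, p(86)=34262962, p(87)=38887673, p(88)=44108109, p(89)=49995925, p(90)=56634173, p(91)=64112359, p(92)=72533807, p(93)=82010177, p(94)=92669720, p(95)=104651419, p(96)=118114304, p(97)=133230930, p(98)=150198136, p(99)=169229875, p(100)=190569292, p(101)=214481126, p(102)=241265379, p(103)=271248950, p(104)=304801365, p(105)=342325709, p(106)=384276336, p(107)=431149389, p(108)=483502844, p(109)=541946240, p(110)=607163746, p(111)=679903203, p(112)=761002156, p(113)=851376628, p(114)=952050665, p(115)=1064144451, p(116)=1188908248, p(117)=1327710076, p(118)=1482074143, p(119)=1653668665, p(120)=1844349560, p(121)=2056148051, p(122)=2291320912, p(123)=2552338241, p(124)=2841940500, p(125)=3163127352, p(126)=3519222692, p(127)=3913864295, p(128)=4351078600, p(129)=4835271870, p(130)=5371315400, p(131)=5964539504, p(132)=6620830889, p(133)=7346629512, p(134)=8149040695, p(135)=9035836076, p(136)=10015581680, p(137)=11097645016, p(138)=12292341831, p(139)=13610949895, p(140)=15065878135, p(141)=16670689208, p(142)=18440293320, p(143)=20390982757, p(144)=22540654445, p(145)=24908858009, p(146)=27517052599, p(147)=30388671978, p(148)=33549419497, p(149)=37027355200, p(150)=40853235313, p(151)=45060624582, p(152)=49686288421, p(153)=54770336324, p(154)=60356673280, p(155)=66493182097, p(156)=73232243759, p(157)=80630964769, p(158)=88751778802, p(159)=97662728555, p(160)=107438159466, p(161)=118159068427, p(162)=129913904637, p(163)=142798995930, p(164)=156919475295, p(165)=172389800255, p(166)=189334822579, p(167)=207890420102, p(168)=228204732751, p(169)=250438925115, p(170)=274768617130, p(171)=301384802048, p(172)=330495499613, p(173)=362326859895, p(174)=397125074750, p(175)=435157697830, p(176)=476715857290, p(177)=522115831195, p(178)=571701605655, p(179)=625846753120, p(180)=684957390936, p(181)=749474411781, p(182)=819876908323, p(183)=896684817527, p(184)=980462880430, p(185)=1071823774337, p(186)=1171432692373, p(187)=1280011042268, p(188)=1398341745571, p(189)=1527273599625, p(190)=1667727404093, p(191)=1820701100652, p(192)=1987276856363, p(193)=2168627105469.
Final step: p(194) = p(193) + p(192) - p(189) - p(187) + p(182) + p(179) - p(172) - p(168) + p(159) + p(154) - p(143) - p(137) + p(124) + p(117) - p(102) - p(94) + p(77) + p(68) - p(49) - p(39) + p(18) + p(7)
= 2168627105469 + 1987276856363 - 1527273599625 - 1280011042268 + 819876908323 + 625846753120 - 330495499613 - 228204732751 + 97662728555 + 60356673280 - 20390982757 - 11097645016 + 2841940500 + 1327710076 - 241265379 - 92669720 + 10619863 + 3087735 - 173525 - 31185 + 385 + 15
= 2366022741845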